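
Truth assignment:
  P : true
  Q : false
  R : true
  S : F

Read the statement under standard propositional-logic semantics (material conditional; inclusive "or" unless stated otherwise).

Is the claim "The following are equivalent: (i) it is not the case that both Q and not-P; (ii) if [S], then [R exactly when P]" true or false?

Values: Q=False, P=True, S=False, R=True.
Formalization: (Q nand not P) iff (S -> (R iff P))

not P = not True = False
Q nand not P = False nand False = True
R iff P = True iff True = True
S -> (R iff P) = False -> True = True
(Q nand not P) iff (S -> (R iff P)) = True iff True = True

True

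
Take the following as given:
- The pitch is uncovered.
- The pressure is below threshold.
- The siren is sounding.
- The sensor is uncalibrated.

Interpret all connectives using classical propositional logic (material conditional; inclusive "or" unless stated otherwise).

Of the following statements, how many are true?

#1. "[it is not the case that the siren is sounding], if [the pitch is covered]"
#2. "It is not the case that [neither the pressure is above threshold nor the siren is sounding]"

Let P = "the pitch is covered" (F), R = "the siren is sounding" (T), Q = "the pressure is above threshold" (F).

#1: This is P -> ~R.

~R = ~T = F
P -> ~R = F -> F = T
So #1 is true.

#2: Parsed as ~(Q nor R)

Q nor R = F nor T = F
~(Q nor R) = ~F = T
So #2 is true.

2 of the 2 statements are true.

2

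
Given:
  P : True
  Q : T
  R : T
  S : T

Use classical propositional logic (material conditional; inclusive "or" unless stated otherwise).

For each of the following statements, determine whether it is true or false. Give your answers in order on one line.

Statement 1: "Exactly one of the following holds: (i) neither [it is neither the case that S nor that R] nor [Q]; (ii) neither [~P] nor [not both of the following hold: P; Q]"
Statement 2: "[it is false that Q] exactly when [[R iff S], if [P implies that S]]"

Statement 1: This is ((S ↓ R) ↓ Q) ⊕ (¬P ↓ (P ↑ Q)).

S ↓ R = T ↓ T = F
(S ↓ R) ↓ Q = F ↓ T = F
¬P = ¬T = F
P ↑ Q = T ↑ T = F
¬P ↓ (P ↑ Q) = F ↓ F = T
((S ↓ R) ↓ Q) ⊕ (¬P ↓ (P ↑ Q)) = F ⊕ T = T
Hence Statement 1 is true.

Statement 2: Parsed as ¬Q ↔ ((P → S) → (R ↔ S))

¬Q = ¬T = F
P → S = T → T = T
R ↔ S = T ↔ T = T
(P → S) → (R ↔ S) = T → T = T
¬Q ↔ ((P → S) → (R ↔ S)) = F ↔ T = F
So Statement 2 is false.

Statement 1 true, Statement 2 false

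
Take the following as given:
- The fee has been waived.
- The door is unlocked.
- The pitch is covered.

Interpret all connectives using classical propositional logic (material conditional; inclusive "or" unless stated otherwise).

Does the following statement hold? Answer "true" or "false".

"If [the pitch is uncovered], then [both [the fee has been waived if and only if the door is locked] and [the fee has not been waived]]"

Let M = "the pitch is covered" (T), P = "the fee has been waived" (T), H = "the door is locked" (F).
Parsed as ¬M → ((P ↔ H) ∧ ¬P)

¬M = ¬T = F
P ↔ H = T ↔ F = F
¬P = ¬T = F
(P ↔ H) ∧ ¬P = F ∧ F = F
¬M → ((P ↔ H) ∧ ¬P) = F → F = T

The statement is true.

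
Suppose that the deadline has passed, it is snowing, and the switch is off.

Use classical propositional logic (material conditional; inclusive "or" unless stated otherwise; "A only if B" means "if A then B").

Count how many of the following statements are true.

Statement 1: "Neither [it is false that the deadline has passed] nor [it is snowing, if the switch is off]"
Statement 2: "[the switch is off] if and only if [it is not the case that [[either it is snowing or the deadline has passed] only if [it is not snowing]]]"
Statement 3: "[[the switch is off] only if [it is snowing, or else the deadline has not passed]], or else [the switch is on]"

2

Let P = "the deadline has passed" (T), R = "the switch is on" (F), Q = "it is snowing" (T).

Statement 1: This is ~P nor (~R -> Q).

~P = ~T = F
~R = ~F = T
~R -> Q = T -> T = T
~P nor (~R -> Q) = F nor T = F
So Statement 1 is false.

Statement 2: Parsed as ~R <-> ~((Q | P) -> ~Q)

~R = ~F = T
Q | P = T | T = T
~Q = ~T = F
(Q | P) -> ~Q = T -> F = F
~((Q | P) -> ~Q) = ~F = T
~R <-> ~((Q | P) -> ~Q) = T <-> T = T
Hence Statement 2 is true.

Statement 3: In symbols: (~R -> (Q | ~P)) | R

~R = ~F = T
~P = ~T = F
Q | ~P = T | F = T
~R -> (Q | ~P) = T -> T = T
(~R -> (Q | ~P)) | R = T | F = T
Thus Statement 3 is true.

Count: 2.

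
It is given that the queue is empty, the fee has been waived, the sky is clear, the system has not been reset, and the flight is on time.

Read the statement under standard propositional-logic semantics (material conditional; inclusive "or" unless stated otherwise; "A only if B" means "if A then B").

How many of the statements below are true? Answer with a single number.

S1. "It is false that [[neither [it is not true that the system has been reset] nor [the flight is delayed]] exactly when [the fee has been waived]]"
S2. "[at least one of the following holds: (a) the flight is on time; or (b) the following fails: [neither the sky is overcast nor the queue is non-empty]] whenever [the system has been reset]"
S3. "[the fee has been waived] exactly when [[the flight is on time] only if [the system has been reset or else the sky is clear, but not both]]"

3

Let S = "the system has been reset" (False), U = "the flight is delayed" (False), Q = "the fee has been waived" (True), R = "the sky is overcast" (False), P = "the queue is empty" (True).

S1: Formalization: not ((not S nor U) iff Q)

not S = not False = True
not S nor U = True nor False = False
(not S nor U) iff Q = False iff True = False
not ((not S nor U) iff Q) = not False = True
Thus S1 is true.

S2: Parsed as S -> (not U or not (R nor not P))

not U = not False = True
not P = not True = False
R nor not P = False nor False = True
not (R nor not P) = not True = False
not U or not (R nor not P) = True or False = True
S -> (not U or not (R nor not P)) = False -> True = True
Thus S2 is true.

S3: This is Q iff (not U -> (S xor not R)).

not U = not False = True
not R = not False = True
S xor not R = False xor True = True
not U -> (S xor not R) = True -> True = True
Q iff (not U -> (S xor not R)) = True iff True = True
So S3 is true.

3 of the 3 statements are true (S1, S2, S3).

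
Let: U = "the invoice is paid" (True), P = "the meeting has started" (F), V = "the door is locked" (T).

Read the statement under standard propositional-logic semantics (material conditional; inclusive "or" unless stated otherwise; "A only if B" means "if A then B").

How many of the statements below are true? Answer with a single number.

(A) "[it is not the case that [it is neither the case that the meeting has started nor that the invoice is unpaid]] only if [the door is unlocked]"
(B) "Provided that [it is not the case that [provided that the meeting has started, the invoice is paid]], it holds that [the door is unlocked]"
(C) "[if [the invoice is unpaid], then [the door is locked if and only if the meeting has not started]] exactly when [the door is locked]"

(A): In symbols: ¬(P ↓ ¬U) → ¬V

¬U = ¬T = F
P ↓ ¬U = F ↓ F = T
¬(P ↓ ¬U) = ¬T = F
¬V = ¬T = F
¬(P ↓ ¬U) → ¬V = F → F = T
Hence (A) is true.

(B): In symbols: ¬(P → U) → ¬V

P → U = F → T = T
¬(P → U) = ¬T = F
¬V = ¬T = F
¬(P → U) → ¬V = F → F = T
Hence (B) is true.

(C): This is (¬U → (V ↔ ¬P)) ↔ V.

¬U = ¬T = F
¬P = ¬F = T
V ↔ ¬P = T ↔ T = T
¬U → (V ↔ ¬P) = F → T = T
(¬U → (V ↔ ¬P)) ↔ V = T ↔ T = T
Thus (C) is true.

True statements: 3.

3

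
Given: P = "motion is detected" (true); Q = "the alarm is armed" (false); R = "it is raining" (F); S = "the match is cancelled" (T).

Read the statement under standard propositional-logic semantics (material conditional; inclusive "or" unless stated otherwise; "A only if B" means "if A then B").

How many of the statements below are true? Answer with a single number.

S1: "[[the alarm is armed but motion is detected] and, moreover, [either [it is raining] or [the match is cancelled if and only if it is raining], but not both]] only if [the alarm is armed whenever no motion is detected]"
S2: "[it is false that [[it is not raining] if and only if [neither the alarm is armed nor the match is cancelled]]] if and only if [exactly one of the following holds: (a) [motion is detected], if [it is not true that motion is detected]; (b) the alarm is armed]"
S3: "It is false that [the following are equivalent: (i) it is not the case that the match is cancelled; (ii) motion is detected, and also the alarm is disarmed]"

3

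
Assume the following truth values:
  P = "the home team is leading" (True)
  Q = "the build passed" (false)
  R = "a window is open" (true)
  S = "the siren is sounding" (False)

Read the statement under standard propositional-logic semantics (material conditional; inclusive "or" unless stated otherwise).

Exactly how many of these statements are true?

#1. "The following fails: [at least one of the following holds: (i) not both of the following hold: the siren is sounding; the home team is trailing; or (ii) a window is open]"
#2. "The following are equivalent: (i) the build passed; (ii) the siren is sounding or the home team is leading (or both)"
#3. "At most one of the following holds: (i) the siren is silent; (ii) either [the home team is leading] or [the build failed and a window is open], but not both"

1

#1: In symbols: ¬((S ↑ ¬P) ∨ R)

¬P = ¬T = F
S ↑ ¬P = F ↑ F = T
(S ↑ ¬P) ∨ R = T ∨ T = T
¬((S ↑ ¬P) ∨ R) = ¬T = F
So #1 is false.

#2: In symbols: Q ↔ (S ∨ P)

S ∨ P = F ∨ T = T
Q ↔ (S ∨ P) = F ↔ T = F
Thus #2 is false.

#3: Parsed as ¬S ↑ (P ⊕ (¬Q ∧ R))

¬S = ¬F = T
¬Q = ¬F = T
¬Q ∧ R = T ∧ T = T
P ⊕ (¬Q ∧ R) = T ⊕ T = F
¬S ↑ (P ⊕ (¬Q ∧ R)) = T ↑ F = T
Thus #3 is true.

True statements: 1.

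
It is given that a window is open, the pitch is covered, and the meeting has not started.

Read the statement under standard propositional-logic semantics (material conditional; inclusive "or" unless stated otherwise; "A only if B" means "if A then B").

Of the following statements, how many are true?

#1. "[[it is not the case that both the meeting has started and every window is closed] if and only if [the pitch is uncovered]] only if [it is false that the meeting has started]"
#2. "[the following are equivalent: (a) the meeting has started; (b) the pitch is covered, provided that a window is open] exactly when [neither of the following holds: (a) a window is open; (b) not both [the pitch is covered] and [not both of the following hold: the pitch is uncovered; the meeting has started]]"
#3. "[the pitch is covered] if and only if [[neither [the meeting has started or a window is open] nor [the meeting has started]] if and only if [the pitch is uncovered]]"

Let G = "the meeting has started" (F), U = "a window is open" (T), V = "the pitch is covered" (T).

#1: In symbols: ((G ↑ ¬U) ↔ ¬V) → ¬G

¬U = ¬T = F
G ↑ ¬U = F ↑ F = T
¬V = ¬T = F
(G ↑ ¬U) ↔ ¬V = T ↔ F = F
¬G = ¬F = T
((G ↑ ¬U) ↔ ¬V) → ¬G = F → T = T
So #1 is true.

#2: Parsed as (G ↔ (U → V)) ↔ (U ↓ (V ↑ (¬V ↑ G)))

U → V = T → T = T
G ↔ (U → V) = F ↔ T = F
¬V = ¬T = F
¬V ↑ G = F ↑ F = T
V ↑ (¬V ↑ G) = T ↑ T = F
U ↓ (V ↑ (¬V ↑ G)) = T ↓ F = F
(G ↔ (U → V)) ↔ (U ↓ (V ↑ (¬V ↑ G))) = F ↔ F = T
So #2 is true.

#3: In symbols: V ↔ (((G ∨ U) ↓ G) ↔ ¬V)

G ∨ U = F ∨ T = T
(G ∨ U) ↓ G = T ↓ F = F
¬V = ¬T = F
((G ∨ U) ↓ G) ↔ ¬V = F ↔ F = T
V ↔ (((G ∨ U) ↓ G) ↔ ¬V) = T ↔ T = T
Hence #3 is true.

3 of the 3 statements are true.

3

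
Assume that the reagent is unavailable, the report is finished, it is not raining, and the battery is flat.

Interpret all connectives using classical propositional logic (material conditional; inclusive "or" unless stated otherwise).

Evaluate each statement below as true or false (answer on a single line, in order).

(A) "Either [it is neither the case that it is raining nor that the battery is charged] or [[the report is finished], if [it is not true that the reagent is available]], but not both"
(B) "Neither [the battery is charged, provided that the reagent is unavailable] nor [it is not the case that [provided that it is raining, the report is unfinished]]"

(A) false, (B) true

Let V = "it is raining" (F), L = "the battery is charged" (F), R = "the reagent is available" (F), Q = "the report is finished" (T).

(A): Formalization: (V nor L) xor (~R -> Q)

V nor L = F nor F = T
~R = ~F = T
~R -> Q = T -> T = T
(V nor L) xor (~R -> Q) = T xor T = F
Hence (A) is false.

(B): In symbols: (~R -> L) nor ~(V -> ~Q)

~R = ~F = T
~R -> L = T -> F = F
~Q = ~T = F
V -> ~Q = F -> F = T
~(V -> ~Q) = ~T = F
(~R -> L) nor ~(V -> ~Q) = F nor F = T
Hence (B) is true.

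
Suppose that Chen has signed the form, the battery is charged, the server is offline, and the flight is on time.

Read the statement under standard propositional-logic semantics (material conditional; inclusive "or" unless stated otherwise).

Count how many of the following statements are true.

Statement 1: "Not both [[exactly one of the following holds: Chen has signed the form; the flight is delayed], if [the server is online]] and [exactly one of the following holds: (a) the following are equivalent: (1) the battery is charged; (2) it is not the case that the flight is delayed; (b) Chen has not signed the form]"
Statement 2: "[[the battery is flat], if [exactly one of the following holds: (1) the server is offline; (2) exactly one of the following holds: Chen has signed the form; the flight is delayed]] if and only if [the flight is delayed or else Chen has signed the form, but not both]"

Let R = "the server is online" (F), P = "Chen has signed the form" (T), S = "the flight is delayed" (F), Q = "the battery is charged" (T).

Statement 1: Parsed as (R -> (P xor S)) nand ((Q <-> ~S) xor ~P)

P xor S = T xor F = T
R -> (P xor S) = F -> T = T
~S = ~F = T
Q <-> ~S = T <-> T = T
~P = ~T = F
(Q <-> ~S) xor ~P = T xor F = T
(R -> (P xor S)) nand ((Q <-> ~S) xor ~P) = T nand T = F
Hence Statement 1 is false.

Statement 2: Parsed as ((~R xor (P xor S)) -> ~Q) <-> (S xor P)

~R = ~F = T
P xor S = T xor F = T
~R xor (P xor S) = T xor T = F
~Q = ~T = F
(~R xor (P xor S)) -> ~Q = F -> F = T
S xor P = F xor T = T
((~R xor (P xor S)) -> ~Q) <-> (S xor P) = T <-> T = T
Hence Statement 2 is true.

True statements: 1.

1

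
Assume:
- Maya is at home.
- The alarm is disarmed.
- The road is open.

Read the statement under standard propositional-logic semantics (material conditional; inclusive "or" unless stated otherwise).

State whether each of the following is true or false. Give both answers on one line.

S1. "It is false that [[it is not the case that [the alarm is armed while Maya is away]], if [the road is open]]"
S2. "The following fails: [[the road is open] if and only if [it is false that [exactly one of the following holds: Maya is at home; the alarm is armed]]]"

S1 F; S2 T

Let H = "the road is closed" (False), P = "the alarm is armed" (False), U = "Maya is at home" (True).

S1: In symbols: not (not H -> not (P and not U))

not H = not False = True
not U = not True = False
P and not U = False and False = False
not (P and not U) = not False = True
not H -> not (P and not U) = True -> True = True
not (not H -> not (P and not U)) = not True = False
Thus S1 is false.

S2: Formalization: not (not H iff not (U xor P))

not H = not False = True
U xor P = True xor False = True
not (U xor P) = not True = False
not H iff not (U xor P) = True iff False = False
not (not H iff not (U xor P)) = not False = True
So S2 is true.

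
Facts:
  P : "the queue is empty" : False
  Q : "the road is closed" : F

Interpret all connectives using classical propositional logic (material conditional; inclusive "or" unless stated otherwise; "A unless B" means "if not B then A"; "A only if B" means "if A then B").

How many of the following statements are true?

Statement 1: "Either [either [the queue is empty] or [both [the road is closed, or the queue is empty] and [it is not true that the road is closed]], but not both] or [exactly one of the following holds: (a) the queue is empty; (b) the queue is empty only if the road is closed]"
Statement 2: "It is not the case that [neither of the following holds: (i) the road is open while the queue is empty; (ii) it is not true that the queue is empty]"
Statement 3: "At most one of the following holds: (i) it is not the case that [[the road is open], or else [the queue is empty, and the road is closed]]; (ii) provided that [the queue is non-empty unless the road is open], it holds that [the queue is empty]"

3

Statement 1: Parsed as (P xor ((Q or P) and not Q)) or (P xor (P -> Q))

Q or P = False or False = False
not Q = not False = True
(Q or P) and not Q = False and True = False
P xor ((Q or P) and not Q) = False xor False = False
P -> Q = False -> False = True
P xor (P -> Q) = False xor True = True
(P xor ((Q or P) and not Q)) or (P xor (P -> Q)) = False or True = True
Hence Statement 1 is true.

Statement 2: Parsed as not ((not Q and P) nor not P)

not Q = not False = True
not Q and P = True and False = False
not P = not False = True
(not Q and P) nor not P = False nor True = False
not ((not Q and P) nor not P) = not False = True
So Statement 2 is true.

Statement 3: Formalization: not (not Q or (P and Q)) nand ((not P or not Q) -> P)

not Q = not False = True
P and Q = False and False = False
not Q or (P and Q) = True or False = True
not (not Q or (P and Q)) = not True = False
not P = not False = True
not Q = not False = True
not P or not Q = True or True = True
(not P or not Q) -> P = True -> False = False
not (not Q or (P and Q)) nand ((not P or not Q) -> P) = False nand False = True
Hence Statement 3 is true.

True statements: 3.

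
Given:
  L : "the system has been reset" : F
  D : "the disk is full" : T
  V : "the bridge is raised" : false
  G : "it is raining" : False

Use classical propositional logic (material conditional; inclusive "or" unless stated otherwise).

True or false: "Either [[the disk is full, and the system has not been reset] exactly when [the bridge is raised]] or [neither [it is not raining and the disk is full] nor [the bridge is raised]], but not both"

false

Values: D=T, L=F, V=F, G=F.
Parsed as ((D & ~L) <-> V) xor ((~G & D) nor V)

~L = ~F = T
D & ~L = T & T = T
(D & ~L) <-> V = T <-> F = F
~G = ~F = T
~G & D = T & T = T
(~G & D) nor V = T nor F = F
((D & ~L) <-> V) xor ((~G & D) nor V) = F xor F = F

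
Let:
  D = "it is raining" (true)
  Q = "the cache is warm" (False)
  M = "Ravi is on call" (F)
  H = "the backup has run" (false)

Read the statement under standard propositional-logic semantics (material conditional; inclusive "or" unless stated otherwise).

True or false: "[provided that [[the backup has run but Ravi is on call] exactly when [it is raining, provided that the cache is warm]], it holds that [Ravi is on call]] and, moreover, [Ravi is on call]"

False

Parsed as (((H and M) iff (Q -> D)) -> M) and M

H and M = False and False = False
Q -> D = False -> True = True
(H and M) iff (Q -> D) = False iff True = False
((H and M) iff (Q -> D)) -> M = False -> False = True
(((H and M) iff (Q -> D)) -> M) and M = True and False = False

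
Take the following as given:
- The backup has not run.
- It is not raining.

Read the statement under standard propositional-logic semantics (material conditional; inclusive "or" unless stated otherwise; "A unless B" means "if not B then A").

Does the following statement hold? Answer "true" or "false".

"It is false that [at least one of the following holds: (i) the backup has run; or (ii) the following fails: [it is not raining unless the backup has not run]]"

The statement is true.

Let P = "the backup has run" (False), Q = "it is raining" (False).
In symbols: not (P or not (not Q or not P))

not Q = not False = True
not P = not False = True
not Q or not P = True or True = True
not (not Q or not P) = not True = False
P or not (not Q or not P) = False or False = False
not (P or not (not Q or not P)) = not False = True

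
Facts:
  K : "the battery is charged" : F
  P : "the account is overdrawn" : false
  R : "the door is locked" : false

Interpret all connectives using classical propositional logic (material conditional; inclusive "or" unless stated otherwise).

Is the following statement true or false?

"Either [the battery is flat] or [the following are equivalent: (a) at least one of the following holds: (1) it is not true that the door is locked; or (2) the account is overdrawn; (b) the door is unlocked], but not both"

False

Parsed as ¬K ⊕ ((¬R ∨ P) ↔ ¬R)

¬K = ¬F = T
¬R = ¬F = T
¬R ∨ P = T ∨ F = T
¬R = ¬F = T
(¬R ∨ P) ↔ ¬R = T ↔ T = T
¬K ⊕ ((¬R ∨ P) ↔ ¬R) = T ⊕ T = F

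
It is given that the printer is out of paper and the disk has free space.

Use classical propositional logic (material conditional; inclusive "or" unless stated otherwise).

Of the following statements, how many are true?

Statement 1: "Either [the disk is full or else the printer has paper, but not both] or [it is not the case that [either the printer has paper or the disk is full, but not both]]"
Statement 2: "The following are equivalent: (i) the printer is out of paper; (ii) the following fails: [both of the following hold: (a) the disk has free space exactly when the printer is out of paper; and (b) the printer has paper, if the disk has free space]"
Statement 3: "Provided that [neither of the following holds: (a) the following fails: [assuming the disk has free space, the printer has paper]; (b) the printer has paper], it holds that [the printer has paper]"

3

Let P = "the disk is full" (F), L = "the printer has paper" (F).

Statement 1: This is (P xor L) | ~(L xor P).

P xor L = F xor F = F
L xor P = F xor F = F
~(L xor P) = ~F = T
(P xor L) | ~(L xor P) = F | T = T
Hence Statement 1 is true.

Statement 2: Formalization: ~L <-> ~((~P <-> ~L) & (~P -> L))

~L = ~F = T
~P = ~F = T
~L = ~F = T
~P <-> ~L = T <-> T = T
~P = ~F = T
~P -> L = T -> F = F
(~P <-> ~L) & (~P -> L) = T & F = F
~((~P <-> ~L) & (~P -> L)) = ~F = T
~L <-> ~((~P <-> ~L) & (~P -> L)) = T <-> T = T
Thus Statement 2 is true.

Statement 3: Parsed as (~(~P -> L) nor L) -> L

~P = ~F = T
~P -> L = T -> F = F
~(~P -> L) = ~F = T
~(~P -> L) nor L = T nor F = F
(~(~P -> L) nor L) -> L = F -> F = T
Thus Statement 3 is true.

3 of the 3 statements are true.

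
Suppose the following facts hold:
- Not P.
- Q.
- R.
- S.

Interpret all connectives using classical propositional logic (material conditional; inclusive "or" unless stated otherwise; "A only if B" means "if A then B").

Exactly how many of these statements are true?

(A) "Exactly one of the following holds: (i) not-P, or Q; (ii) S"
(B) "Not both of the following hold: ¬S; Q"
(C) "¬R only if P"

(A): In symbols: (~P | Q) xor S

~P = ~F = T
~P | Q = T | T = T
(~P | Q) xor S = T xor T = F
So (A) is false.

(B): Parsed as ~S nand Q

~S = ~T = F
~S nand Q = F nand T = T
So (B) is true.

(C): Formalization: ~R -> P

~R = ~T = F
~R -> P = F -> F = T
So (C) is true.

True statements: 2 ((B), (C)).

2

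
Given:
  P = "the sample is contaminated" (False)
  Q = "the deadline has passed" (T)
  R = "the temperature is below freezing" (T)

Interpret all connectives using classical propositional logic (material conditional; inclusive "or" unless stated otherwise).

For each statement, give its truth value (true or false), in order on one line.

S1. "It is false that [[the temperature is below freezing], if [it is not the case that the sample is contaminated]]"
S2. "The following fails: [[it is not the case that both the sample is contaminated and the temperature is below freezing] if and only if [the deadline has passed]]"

S1 False, S2 False

S1: In symbols: not (not P -> R)

not P = not False = True
not P -> R = True -> True = True
not (not P -> R) = not True = False
Thus S1 is false.

S2: In symbols: not ((P nand R) iff Q)

P nand R = False nand True = True
(P nand R) iff Q = True iff True = True
not ((P nand R) iff Q) = not True = False
So S2 is false.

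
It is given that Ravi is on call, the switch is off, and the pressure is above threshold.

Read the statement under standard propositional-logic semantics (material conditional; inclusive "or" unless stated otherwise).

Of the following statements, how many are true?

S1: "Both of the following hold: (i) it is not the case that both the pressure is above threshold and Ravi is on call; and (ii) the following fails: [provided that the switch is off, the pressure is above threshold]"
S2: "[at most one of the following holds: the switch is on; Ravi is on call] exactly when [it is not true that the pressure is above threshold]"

Let R = "the pressure is above threshold" (T), P = "Ravi is on call" (T), Q = "the switch is on" (F).

S1: Formalization: (R ↑ P) ∧ ¬(¬Q → R)

R ↑ P = T ↑ T = F
¬Q = ¬F = T
¬Q → R = T → T = T
¬(¬Q → R) = ¬T = F
(R ↑ P) ∧ ¬(¬Q → R) = F ∧ F = F
So S1 is false.

S2: In symbols: (Q ↑ P) ↔ ¬R

Q ↑ P = F ↑ T = T
¬R = ¬T = F
(Q ↑ P) ↔ ¬R = T ↔ F = F
Thus S2 is false.

True statements: 0 (none).

0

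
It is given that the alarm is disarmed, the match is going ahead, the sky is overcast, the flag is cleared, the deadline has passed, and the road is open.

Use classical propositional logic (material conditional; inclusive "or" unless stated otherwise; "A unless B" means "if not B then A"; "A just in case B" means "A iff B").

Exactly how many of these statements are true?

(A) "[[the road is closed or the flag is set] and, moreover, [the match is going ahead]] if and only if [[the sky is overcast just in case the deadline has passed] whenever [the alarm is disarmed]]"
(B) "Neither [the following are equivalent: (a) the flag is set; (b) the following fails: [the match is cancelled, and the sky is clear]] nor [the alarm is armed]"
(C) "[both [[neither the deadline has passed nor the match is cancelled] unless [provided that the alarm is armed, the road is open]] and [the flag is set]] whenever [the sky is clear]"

2

Let V = "the road is closed" (False), S = "the flag is set" (False), Q = "the match is cancelled" (False), P = "the alarm is armed" (False), R = "the sky is overcast" (True), U = "the deadline has passed" (True).

(A): This is ((V or S) and not Q) iff (not P -> (R iff U)).

V or S = False or False = False
not Q = not False = True
(V or S) and not Q = False and True = False
not P = not False = True
R iff U = True iff True = True
not P -> (R iff U) = True -> True = True
((V or S) and not Q) iff (not P -> (R iff U)) = False iff True = False
So (A) is false.

(B): Formalization: (S iff not (Q and not R)) nor P

not R = not True = False
Q and not R = False and False = False
not (Q and not R) = not False = True
S iff not (Q and not R) = False iff True = False
(S iff not (Q and not R)) nor P = False nor False = True
So (B) is true.

(C): Parsed as not R -> (((U nor Q) or (P -> not V)) and S)

not R = not True = False
U nor Q = True nor False = False
not V = not False = True
P -> not V = False -> True = True
(U nor Q) or (P -> not V) = False or True = True
((U nor Q) or (P -> not V)) and S = True and False = False
not R -> (((U nor Q) or (P -> not V)) and S) = False -> False = True
Hence (C) is true.

2 of the 3 statements are true ((B), (C)).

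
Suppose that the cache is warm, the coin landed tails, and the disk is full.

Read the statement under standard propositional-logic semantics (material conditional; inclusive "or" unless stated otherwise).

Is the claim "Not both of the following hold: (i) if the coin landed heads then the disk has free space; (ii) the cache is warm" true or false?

False

Let Q = "the coin landed heads" (F), R = "the disk is full" (T), P = "the cache is warm" (T).
In symbols: (Q -> ~R) nand P

~R = ~T = F
Q -> ~R = F -> F = T
(Q -> ~R) nand P = T nand T = F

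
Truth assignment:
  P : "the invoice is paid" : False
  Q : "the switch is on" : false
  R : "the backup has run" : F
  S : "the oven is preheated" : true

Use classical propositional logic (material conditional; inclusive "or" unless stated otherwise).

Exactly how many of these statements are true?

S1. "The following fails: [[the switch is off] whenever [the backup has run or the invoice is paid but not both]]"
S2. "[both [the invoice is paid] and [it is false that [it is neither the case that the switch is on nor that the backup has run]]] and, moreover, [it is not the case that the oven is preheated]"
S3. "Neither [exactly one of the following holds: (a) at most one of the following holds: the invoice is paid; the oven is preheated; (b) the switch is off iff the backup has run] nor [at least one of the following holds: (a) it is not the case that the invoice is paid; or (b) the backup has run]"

S1: In symbols: ¬((R ⊕ P) → ¬Q)

R ⊕ P = F ⊕ F = F
¬Q = ¬F = T
(R ⊕ P) → ¬Q = F → T = T
¬((R ⊕ P) → ¬Q) = ¬T = F
Thus S1 is false.

S2: In symbols: (P ∧ ¬(Q ↓ R)) ∧ ¬S

Q ↓ R = F ↓ F = T
¬(Q ↓ R) = ¬T = F
P ∧ ¬(Q ↓ R) = F ∧ F = F
¬S = ¬T = F
(P ∧ ¬(Q ↓ R)) ∧ ¬S = F ∧ F = F
Thus S2 is false.

S3: Parsed as ((P ↑ S) ⊕ (¬Q ↔ R)) ↓ (¬P ∨ R)

P ↑ S = F ↑ T = T
¬Q = ¬F = T
¬Q ↔ R = T ↔ F = F
(P ↑ S) ⊕ (¬Q ↔ R) = T ⊕ F = T
¬P = ¬F = T
¬P ∨ R = T ∨ F = T
((P ↑ S) ⊕ (¬Q ↔ R)) ↓ (¬P ∨ R) = T ↓ T = F
So S3 is false.

True statements: 0 (none).

0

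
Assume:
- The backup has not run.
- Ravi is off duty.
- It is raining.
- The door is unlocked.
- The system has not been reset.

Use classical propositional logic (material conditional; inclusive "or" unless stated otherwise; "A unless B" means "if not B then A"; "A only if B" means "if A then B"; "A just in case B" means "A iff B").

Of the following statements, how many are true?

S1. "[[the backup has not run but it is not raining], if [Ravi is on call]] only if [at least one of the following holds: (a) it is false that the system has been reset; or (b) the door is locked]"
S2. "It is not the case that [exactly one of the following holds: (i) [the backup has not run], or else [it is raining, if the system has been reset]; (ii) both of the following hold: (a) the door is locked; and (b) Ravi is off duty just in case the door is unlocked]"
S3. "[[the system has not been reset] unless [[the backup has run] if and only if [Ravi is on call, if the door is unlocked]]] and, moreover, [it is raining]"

Let W = "Ravi is on call" (F), U = "the backup has run" (F), N = "it is raining" (T), S = "the system has been reset" (F), Q = "the door is locked" (F).

S1: Formalization: (W -> (~U & ~N)) -> (~S | Q)

~U = ~F = T
~N = ~T = F
~U & ~N = T & F = F
W -> (~U & ~N) = F -> F = T
~S = ~F = T
~S | Q = T | F = T
(W -> (~U & ~N)) -> (~S | Q) = T -> T = T
Hence S1 is true.

S2: In symbols: ~((~U | (S -> N)) xor (Q & (~W <-> ~Q)))

~U = ~F = T
S -> N = F -> T = T
~U | (S -> N) = T | T = T
~W = ~F = T
~Q = ~F = T
~W <-> ~Q = T <-> T = T
Q & (~W <-> ~Q) = F & T = F
(~U | (S -> N)) xor (Q & (~W <-> ~Q)) = T xor F = T
~((~U | (S -> N)) xor (Q & (~W <-> ~Q))) = ~T = F
Hence S2 is false.

S3: Parsed as (~S | (U <-> (~Q -> W))) & N

~S = ~F = T
~Q = ~F = T
~Q -> W = T -> F = F
U <-> (~Q -> W) = F <-> F = T
~S | (U <-> (~Q -> W)) = T | T = T
(~S | (U <-> (~Q -> W))) & N = T & T = T
Hence S3 is true.

2 of the 3 statements are true (S1, S3).

2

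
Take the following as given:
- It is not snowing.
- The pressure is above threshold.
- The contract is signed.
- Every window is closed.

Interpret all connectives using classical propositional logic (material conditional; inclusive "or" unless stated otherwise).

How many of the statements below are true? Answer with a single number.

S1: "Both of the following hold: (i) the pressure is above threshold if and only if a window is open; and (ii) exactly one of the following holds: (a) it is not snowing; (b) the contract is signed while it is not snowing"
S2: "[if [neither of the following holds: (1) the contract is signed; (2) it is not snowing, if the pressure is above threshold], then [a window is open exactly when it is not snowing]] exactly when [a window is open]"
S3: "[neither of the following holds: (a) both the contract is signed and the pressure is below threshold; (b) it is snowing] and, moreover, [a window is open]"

Let M = "the pressure is above threshold" (T), H = "a window is open" (F), S = "it is snowing" (F), D = "the contract is signed" (T).

S1: Parsed as (M <-> H) & (~S xor (D & ~S))

M <-> H = T <-> F = F
~S = ~F = T
~S = ~F = T
D & ~S = T & T = T
~S xor (D & ~S) = T xor T = F
(M <-> H) & (~S xor (D & ~S)) = F & F = F
Thus S1 is false.

S2: Formalization: ((D nor (M -> ~S)) -> (H <-> ~S)) <-> H

~S = ~F = T
M -> ~S = T -> T = T
D nor (M -> ~S) = T nor T = F
~S = ~F = T
H <-> ~S = F <-> T = F
(D nor (M -> ~S)) -> (H <-> ~S) = F -> F = T
((D nor (M -> ~S)) -> (H <-> ~S)) <-> H = T <-> F = F
Hence S2 is false.

S3: Formalization: ((D & ~M) nor S) & H

~M = ~T = F
D & ~M = T & F = F
(D & ~M) nor S = F nor F = T
((D & ~M) nor S) & H = T & F = F
Thus S3 is false.

Count: 0.

0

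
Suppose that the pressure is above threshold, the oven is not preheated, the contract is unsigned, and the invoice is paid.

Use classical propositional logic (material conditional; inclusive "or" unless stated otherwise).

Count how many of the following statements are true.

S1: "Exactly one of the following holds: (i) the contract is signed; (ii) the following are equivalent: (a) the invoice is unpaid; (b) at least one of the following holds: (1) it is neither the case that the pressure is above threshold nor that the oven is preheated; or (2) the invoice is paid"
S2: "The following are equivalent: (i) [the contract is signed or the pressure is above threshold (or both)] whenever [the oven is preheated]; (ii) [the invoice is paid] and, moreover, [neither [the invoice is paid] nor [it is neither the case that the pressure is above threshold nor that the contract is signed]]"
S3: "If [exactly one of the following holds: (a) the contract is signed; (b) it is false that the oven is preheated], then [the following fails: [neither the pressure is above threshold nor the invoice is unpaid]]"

1

Let R = "the contract is signed" (F), S = "the invoice is paid" (T), P = "the pressure is above threshold" (T), Q = "the oven is preheated" (F).

S1: In symbols: R ⊕ (¬S ↔ ((P ↓ Q) ∨ S))

¬S = ¬T = F
P ↓ Q = T ↓ F = F
(P ↓ Q) ∨ S = F ∨ T = T
¬S ↔ ((P ↓ Q) ∨ S) = F ↔ T = F
R ⊕ (¬S ↔ ((P ↓ Q) ∨ S)) = F ⊕ F = F
Thus S1 is false.

S2: In symbols: (Q → (R ∨ P)) ↔ (S ∧ (S ↓ (P ↓ R)))

R ∨ P = F ∨ T = T
Q → (R ∨ P) = F → T = T
P ↓ R = T ↓ F = F
S ↓ (P ↓ R) = T ↓ F = F
S ∧ (S ↓ (P ↓ R)) = T ∧ F = F
(Q → (R ∨ P)) ↔ (S ∧ (S ↓ (P ↓ R))) = T ↔ F = F
So S2 is false.

S3: Formalization: (R ⊕ ¬Q) → ¬(P ↓ ¬S)

¬Q = ¬F = T
R ⊕ ¬Q = F ⊕ T = T
¬S = ¬T = F
P ↓ ¬S = T ↓ F = F
¬(P ↓ ¬S) = ¬F = T
(R ⊕ ¬Q) → ¬(P ↓ ¬S) = T → T = T
Thus S3 is true.

True statements: 1.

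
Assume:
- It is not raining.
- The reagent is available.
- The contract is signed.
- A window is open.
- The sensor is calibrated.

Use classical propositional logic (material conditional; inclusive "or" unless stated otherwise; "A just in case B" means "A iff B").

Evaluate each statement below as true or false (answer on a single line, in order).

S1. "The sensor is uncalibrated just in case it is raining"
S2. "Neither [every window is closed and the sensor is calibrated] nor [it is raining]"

S1 T; S2 T

Let U = "the sensor is calibrated" (T), P = "it is raining" (F), S = "a window is open" (T).

S1: This is ¬U ↔ P.

¬U = ¬T = F
¬U ↔ P = F ↔ F = T
So S1 is true.

S2: In symbols: (¬S ∧ U) ↓ P

¬S = ¬T = F
¬S ∧ U = F ∧ T = F
(¬S ∧ U) ↓ P = F ↓ F = T
Thus S2 is true.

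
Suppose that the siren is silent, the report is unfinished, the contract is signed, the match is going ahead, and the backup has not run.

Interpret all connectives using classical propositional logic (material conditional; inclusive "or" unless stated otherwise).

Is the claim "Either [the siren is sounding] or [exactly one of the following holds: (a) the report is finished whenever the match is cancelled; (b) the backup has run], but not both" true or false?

true

Let P = "the siren is sounding" (False), S = "the match is cancelled" (False), Q = "the report is finished" (False), U = "the backup has run" (False).
This is P xor ((S -> Q) xor U).

S -> Q = False -> False = True
(S -> Q) xor U = True xor False = True
P xor ((S -> Q) xor U) = False xor True = True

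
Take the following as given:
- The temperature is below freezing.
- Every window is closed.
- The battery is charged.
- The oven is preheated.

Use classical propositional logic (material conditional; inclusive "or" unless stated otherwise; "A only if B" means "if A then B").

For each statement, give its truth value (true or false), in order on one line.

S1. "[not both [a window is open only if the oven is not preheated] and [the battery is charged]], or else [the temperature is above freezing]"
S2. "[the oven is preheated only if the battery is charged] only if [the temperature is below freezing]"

Let Q = "a window is open" (False), S = "the oven is preheated" (True), R = "the battery is charged" (True), P = "the temperature is below freezing" (True).

S1: Parsed as ((Q -> not S) nand R) or not P

not S = not True = False
Q -> not S = False -> False = True
(Q -> not S) nand R = True nand True = False
not P = not True = False
((Q -> not S) nand R) or not P = False or False = False
So S1 is false.

S2: Formalization: (S -> R) -> P

S -> R = True -> True = True
(S -> R) -> P = True -> True = True
Thus S2 is true.

S1 false / S2 true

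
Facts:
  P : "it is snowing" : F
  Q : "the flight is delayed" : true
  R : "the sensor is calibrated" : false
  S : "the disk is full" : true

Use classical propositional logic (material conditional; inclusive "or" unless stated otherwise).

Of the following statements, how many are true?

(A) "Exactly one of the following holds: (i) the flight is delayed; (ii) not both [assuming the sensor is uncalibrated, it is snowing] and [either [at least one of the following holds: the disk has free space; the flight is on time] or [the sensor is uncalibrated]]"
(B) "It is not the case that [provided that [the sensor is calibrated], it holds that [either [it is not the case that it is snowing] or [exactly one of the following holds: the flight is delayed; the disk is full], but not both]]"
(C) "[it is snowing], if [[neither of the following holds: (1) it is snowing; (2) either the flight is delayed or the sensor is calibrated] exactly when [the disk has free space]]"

0

(A): In symbols: Q ⊕ ((¬R → P) ↑ ((¬S ∨ ¬Q) ∨ ¬R))

¬R = ¬F = T
¬R → P = T → F = F
¬S = ¬T = F
¬Q = ¬T = F
¬S ∨ ¬Q = F ∨ F = F
¬R = ¬F = T
(¬S ∨ ¬Q) ∨ ¬R = F ∨ T = T
(¬R → P) ↑ ((¬S ∨ ¬Q) ∨ ¬R) = F ↑ T = T
Q ⊕ ((¬R → P) ↑ ((¬S ∨ ¬Q) ∨ ¬R)) = T ⊕ T = F
Hence (A) is false.

(B): In symbols: ¬(R → (¬P ⊕ (Q ⊕ S)))

¬P = ¬F = T
Q ⊕ S = T ⊕ T = F
¬P ⊕ (Q ⊕ S) = T ⊕ F = T
R → (¬P ⊕ (Q ⊕ S)) = F → T = T
¬(R → (¬P ⊕ (Q ⊕ S))) = ¬T = F
So (B) is false.

(C): In symbols: ((P ↓ (Q ∨ R)) ↔ ¬S) → P

Q ∨ R = T ∨ F = T
P ↓ (Q ∨ R) = F ↓ T = F
¬S = ¬T = F
(P ↓ (Q ∨ R)) ↔ ¬S = F ↔ F = T
((P ↓ (Q ∨ R)) ↔ ¬S) → P = T → F = F
Hence (C) is false.

True statements: 0 (none).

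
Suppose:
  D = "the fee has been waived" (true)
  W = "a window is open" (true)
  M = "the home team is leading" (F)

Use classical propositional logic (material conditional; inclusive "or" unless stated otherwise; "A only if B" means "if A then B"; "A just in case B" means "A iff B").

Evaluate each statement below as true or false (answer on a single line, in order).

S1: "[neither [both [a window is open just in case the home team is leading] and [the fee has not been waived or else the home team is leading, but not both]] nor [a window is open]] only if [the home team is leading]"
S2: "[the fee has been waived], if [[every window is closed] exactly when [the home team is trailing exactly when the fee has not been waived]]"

S1 T / S2 T

S1: This is (((W iff M) and (not D xor M)) nor W) -> M.

W iff M = True iff False = False
not D = not True = False
not D xor M = False xor False = False
(W iff M) and (not D xor M) = False and False = False
((W iff M) and (not D xor M)) nor W = False nor True = False
(((W iff M) and (not D xor M)) nor W) -> M = False -> False = True
Hence S1 is true.

S2: In symbols: (not W iff (not M iff not D)) -> D

not W = not True = False
not M = not False = True
not D = not True = False
not M iff not D = True iff False = False
not W iff (not M iff not D) = False iff False = True
(not W iff (not M iff not D)) -> D = True -> True = True
So S2 is true.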